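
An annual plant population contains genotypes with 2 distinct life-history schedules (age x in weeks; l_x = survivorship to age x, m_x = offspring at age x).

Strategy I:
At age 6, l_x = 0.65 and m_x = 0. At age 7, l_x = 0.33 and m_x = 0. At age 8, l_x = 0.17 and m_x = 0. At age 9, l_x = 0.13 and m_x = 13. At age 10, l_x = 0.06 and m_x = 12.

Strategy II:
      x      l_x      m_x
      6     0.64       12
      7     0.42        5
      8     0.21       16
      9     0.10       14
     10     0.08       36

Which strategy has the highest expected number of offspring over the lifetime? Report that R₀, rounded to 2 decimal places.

17.42

Strategy I: R₀ = 0.65×0 + 0.33×0 + 0.17×0 + 0.13×13 + 0.06×12 = 2.4100
Strategy II: R₀ = 0.64×12 + 0.42×5 + 0.21×16 + 0.10×14 + 0.08×36 = 17.4200
Highest R₀: strategy II with 17.4200.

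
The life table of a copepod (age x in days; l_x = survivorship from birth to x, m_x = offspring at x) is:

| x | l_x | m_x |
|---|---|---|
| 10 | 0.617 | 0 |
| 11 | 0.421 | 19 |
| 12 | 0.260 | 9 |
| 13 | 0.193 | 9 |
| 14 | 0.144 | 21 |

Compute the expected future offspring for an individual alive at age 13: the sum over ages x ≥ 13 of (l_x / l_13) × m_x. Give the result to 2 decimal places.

l_13 = 0.193. Conditional survival from age 13 to x is l_x / l_13.
  x=13: (0.193/0.193) × 9 = 9.0000
  x=14: (0.144/0.193) × 21 = 15.6684
Sum = 9.0000 + 15.6684 = 24.6684

24.67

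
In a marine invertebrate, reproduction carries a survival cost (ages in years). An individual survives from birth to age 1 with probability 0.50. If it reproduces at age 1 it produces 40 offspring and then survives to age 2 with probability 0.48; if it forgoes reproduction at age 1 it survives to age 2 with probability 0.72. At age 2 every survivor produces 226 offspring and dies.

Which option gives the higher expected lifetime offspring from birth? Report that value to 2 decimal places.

81.36

breed at age 1: R₀ = 0.50 × (40 + 0.48 × 226) = 0.50 × 148.4800 = 74.2400
delay to age 2: R₀ = 0.50 × (0.72 × 226) = 0.50 × 162.7200 = 81.3600
Higher: delay to age 2 (81.3600).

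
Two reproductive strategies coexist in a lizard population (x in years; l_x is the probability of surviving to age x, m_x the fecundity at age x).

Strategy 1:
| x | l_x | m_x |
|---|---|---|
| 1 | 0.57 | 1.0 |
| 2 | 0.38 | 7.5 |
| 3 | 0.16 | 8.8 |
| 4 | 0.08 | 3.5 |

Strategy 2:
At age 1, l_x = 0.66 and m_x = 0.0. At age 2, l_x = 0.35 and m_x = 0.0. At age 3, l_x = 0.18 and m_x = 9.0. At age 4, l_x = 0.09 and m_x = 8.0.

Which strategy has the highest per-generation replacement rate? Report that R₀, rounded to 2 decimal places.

5.11

Strategy 1: R₀ = 0.57×1.0 + 0.38×7.5 + 0.16×8.8 + 0.08×3.5 = 5.1080
Strategy 2: R₀ = 0.66×0.0 + 0.35×0.0 + 0.18×9.0 + 0.09×8.0 = 2.3400
Highest R₀: strategy 1 with 5.1080.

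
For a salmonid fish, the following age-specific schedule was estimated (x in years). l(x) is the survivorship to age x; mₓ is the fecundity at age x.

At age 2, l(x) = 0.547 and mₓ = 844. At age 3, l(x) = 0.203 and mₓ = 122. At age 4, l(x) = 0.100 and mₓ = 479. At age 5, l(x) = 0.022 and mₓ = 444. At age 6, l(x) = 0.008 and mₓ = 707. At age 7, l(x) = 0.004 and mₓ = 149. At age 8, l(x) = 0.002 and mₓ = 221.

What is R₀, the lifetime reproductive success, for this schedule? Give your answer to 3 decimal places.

R₀ = Σ l(x) mₓ:
  age 2: 0.547 × 844 = 461.6680
  age 3: 0.203 × 122 = 24.7660
  age 4: 0.100 × 479 = 47.9000
  age 5: 0.022 × 444 = 9.7680
  age 6: 0.008 × 707 = 5.6560
  age 7: 0.004 × 149 = 0.5960
  age 8: 0.002 × 221 = 0.4420
R₀ = 461.6680 + 24.7660 + 47.9000 + 9.7680 + 5.6560 + 0.5960 + 0.4420 = 550.7960

550.796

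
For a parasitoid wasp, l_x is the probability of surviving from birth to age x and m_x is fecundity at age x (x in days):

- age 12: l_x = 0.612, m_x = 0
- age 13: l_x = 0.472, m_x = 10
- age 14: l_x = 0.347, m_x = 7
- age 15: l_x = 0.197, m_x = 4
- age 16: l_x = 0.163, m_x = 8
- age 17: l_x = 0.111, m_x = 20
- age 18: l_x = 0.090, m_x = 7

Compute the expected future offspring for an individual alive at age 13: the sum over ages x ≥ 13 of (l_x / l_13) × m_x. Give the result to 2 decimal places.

l_13 = 0.472. Conditional survival from age 13 to x is l_x / l_13.
  x=13: (0.472/0.472) × 10 = 10.0000
  x=14: (0.347/0.472) × 7 = 5.1462
  x=15: (0.197/0.472) × 4 = 1.6695
  x=16: (0.163/0.472) × 8 = 2.7627
  x=17: (0.111/0.472) × 20 = 4.7034
  x=18: (0.090/0.472) × 7 = 1.3347
Sum = 10.0000 + 5.1462 + 1.6695 + 2.7627 + 4.7034 + 1.3347 = 25.6165

25.62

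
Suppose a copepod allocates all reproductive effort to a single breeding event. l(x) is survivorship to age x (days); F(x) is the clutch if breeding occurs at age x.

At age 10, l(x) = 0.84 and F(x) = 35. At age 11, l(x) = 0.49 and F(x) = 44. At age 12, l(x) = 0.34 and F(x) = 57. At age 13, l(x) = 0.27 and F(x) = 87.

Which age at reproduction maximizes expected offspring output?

Expected offspring if breeding at age x = l(x) × F(x):
  age 10: 0.84 × 35 = 29.400
  age 11: 0.49 × 44 = 21.560
  age 12: 0.34 × 57 = 19.380
  age 13: 0.27 × 87 = 23.490
Maximum at age 10 (29.400).

10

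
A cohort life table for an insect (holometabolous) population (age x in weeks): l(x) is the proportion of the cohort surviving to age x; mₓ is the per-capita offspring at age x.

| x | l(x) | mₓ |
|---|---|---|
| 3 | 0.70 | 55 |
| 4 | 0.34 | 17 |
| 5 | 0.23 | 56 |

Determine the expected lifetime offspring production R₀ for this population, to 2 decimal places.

57.16

R₀ = Σ l(x) mₓ:
  age 3: 0.70 × 55 = 38.5000
  age 4: 0.34 × 17 = 5.7800
  age 5: 0.23 × 56 = 12.8800
R₀ = 38.5000 + 5.7800 + 12.8800 = 57.1600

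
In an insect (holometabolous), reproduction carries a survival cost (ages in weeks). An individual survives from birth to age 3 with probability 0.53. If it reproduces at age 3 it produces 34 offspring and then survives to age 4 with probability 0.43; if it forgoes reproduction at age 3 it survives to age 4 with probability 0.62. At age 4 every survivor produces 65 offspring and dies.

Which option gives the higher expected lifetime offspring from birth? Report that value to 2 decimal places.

breed at age 3: R₀ = 0.53 × (34 + 0.43 × 65) = 0.53 × 61.9500 = 32.8335
delay to age 4: R₀ = 0.53 × (0.62 × 65) = 0.53 × 40.3000 = 21.3590
Higher: breed at age 3 (32.8335).

32.83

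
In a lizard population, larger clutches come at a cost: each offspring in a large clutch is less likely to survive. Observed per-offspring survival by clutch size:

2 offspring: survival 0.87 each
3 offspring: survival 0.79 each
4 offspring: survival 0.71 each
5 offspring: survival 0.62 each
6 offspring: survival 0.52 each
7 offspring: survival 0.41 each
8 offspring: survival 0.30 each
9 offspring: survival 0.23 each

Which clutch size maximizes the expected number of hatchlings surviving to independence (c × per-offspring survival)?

6

Expected hatchlings surviving to independence = c × s(c):
  c=2: 2 × 0.87 = 1.740
  c=3: 3 × 0.79 = 2.370
  c=4: 4 × 0.71 = 2.840
  c=5: 5 × 0.62 = 3.100
  c=6: 6 × 0.52 = 3.120
  c=7: 7 × 0.41 = 2.870
  c=8: 8 × 0.30 = 2.400
  c=9: 9 × 0.23 = 2.070
Maximum at c = 6 (3.120 hatchlings surviving to independence).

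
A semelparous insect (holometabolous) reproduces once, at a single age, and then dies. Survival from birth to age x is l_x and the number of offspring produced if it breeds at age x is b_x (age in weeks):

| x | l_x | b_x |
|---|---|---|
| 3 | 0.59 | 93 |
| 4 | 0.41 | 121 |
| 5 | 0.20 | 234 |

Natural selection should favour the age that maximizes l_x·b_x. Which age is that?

Expected offspring if breeding at age x = l_x × b_x:
  age 3: 0.59 × 93 = 54.870
  age 4: 0.41 × 121 = 49.610
  age 5: 0.20 × 234 = 46.800
Maximum at age 3 (54.870).

3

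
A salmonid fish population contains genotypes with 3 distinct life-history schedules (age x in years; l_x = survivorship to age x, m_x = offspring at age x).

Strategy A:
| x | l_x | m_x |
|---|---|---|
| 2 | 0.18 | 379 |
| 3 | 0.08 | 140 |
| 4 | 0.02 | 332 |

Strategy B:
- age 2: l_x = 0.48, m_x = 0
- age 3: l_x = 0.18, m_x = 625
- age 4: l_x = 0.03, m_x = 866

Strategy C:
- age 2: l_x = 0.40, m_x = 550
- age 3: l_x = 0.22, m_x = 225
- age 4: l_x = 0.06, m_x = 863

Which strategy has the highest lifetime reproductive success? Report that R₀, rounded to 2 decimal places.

321.28

Strategy A: R₀ = 0.18×379 + 0.08×140 + 0.02×332 = 86.0600
Strategy B: R₀ = 0.48×0 + 0.18×625 + 0.03×866 = 138.4800
Strategy C: R₀ = 0.40×550 + 0.22×225 + 0.06×863 = 321.2800
Highest R₀: strategy C with 321.2800.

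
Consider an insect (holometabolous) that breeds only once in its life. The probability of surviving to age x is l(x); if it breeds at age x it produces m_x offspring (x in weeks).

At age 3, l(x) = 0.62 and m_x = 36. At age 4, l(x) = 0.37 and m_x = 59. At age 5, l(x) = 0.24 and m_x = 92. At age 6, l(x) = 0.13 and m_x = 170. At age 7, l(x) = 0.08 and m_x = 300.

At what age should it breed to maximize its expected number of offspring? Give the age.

Expected offspring if breeding at age x = l(x) × m_x:
  age 3: 0.62 × 36 = 22.320
  age 4: 0.37 × 59 = 21.830
  age 5: 0.24 × 92 = 22.080
  age 6: 0.13 × 170 = 22.100
  age 7: 0.08 × 300 = 24.000
Maximum at age 7 (24.000).

7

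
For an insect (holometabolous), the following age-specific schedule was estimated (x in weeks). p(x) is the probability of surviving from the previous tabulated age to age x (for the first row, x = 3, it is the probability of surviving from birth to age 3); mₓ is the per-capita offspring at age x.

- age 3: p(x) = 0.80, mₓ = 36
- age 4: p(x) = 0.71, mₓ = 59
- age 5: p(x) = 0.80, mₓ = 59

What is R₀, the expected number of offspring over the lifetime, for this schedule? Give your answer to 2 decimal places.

89.12

Survivorship from birth: l_x = p_3·p_4·…·p_x.
  l_3 = 0.80000
  l_4 = 0.56800
  l_5 = 0.45440
R₀ = Σ l_x mₓ:
  age 3: 0.80000 × 36 = 28.8000
  age 4: 0.56800 × 59 = 33.5120
  age 5: 0.45440 × 59 = 26.8096
R₀ = 28.8000 + 33.5120 + 26.8096 = 89.1216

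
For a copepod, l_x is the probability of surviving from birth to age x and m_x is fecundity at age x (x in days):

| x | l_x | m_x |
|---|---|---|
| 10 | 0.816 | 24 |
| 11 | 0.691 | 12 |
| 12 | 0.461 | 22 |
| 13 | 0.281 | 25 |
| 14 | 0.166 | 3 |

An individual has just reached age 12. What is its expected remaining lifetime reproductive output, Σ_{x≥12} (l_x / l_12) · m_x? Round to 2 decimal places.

38.32

l_12 = 0.461. Conditional survival from age 12 to x is l_x / l_12.
  x=12: (0.461/0.461) × 22 = 22.0000
  x=13: (0.281/0.461) × 25 = 15.2386
  x=14: (0.166/0.461) × 3 = 1.0803
Sum = 22.0000 + 15.2386 + 1.0803 = 38.3189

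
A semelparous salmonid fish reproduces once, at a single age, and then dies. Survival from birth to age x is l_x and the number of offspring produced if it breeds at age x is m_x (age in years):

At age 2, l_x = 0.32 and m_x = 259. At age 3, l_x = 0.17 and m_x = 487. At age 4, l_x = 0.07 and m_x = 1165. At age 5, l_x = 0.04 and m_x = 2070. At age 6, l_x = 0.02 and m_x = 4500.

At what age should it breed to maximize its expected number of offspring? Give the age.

Expected offspring if breeding at age x = l_x × m_x:
  age 2: 0.32 × 259 = 82.880
  age 3: 0.17 × 487 = 82.790
  age 4: 0.07 × 1165 = 81.550
  age 5: 0.04 × 2070 = 82.800
  age 6: 0.02 × 4500 = 90.000
Maximum at age 6 (90.000).

6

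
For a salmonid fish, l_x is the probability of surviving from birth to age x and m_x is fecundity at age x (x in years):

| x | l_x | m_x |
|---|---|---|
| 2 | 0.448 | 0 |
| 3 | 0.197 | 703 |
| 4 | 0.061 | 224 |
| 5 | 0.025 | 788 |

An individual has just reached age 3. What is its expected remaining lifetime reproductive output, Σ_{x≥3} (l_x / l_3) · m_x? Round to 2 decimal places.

872.36

l_3 = 0.197. Conditional survival from age 3 to x is l_x / l_3.
  x=3: (0.197/0.197) × 703 = 703.0000
  x=4: (0.061/0.197) × 224 = 69.3604
  x=5: (0.025/0.197) × 788 = 100.0000
Sum = 703.0000 + 69.3604 + 100.0000 = 872.3604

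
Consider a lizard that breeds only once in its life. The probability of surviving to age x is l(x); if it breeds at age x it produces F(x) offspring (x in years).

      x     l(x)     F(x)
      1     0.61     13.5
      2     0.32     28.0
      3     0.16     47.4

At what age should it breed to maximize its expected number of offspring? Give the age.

Expected offspring if breeding at age x = l(x) × F(x):
  age 1: 0.61 × 13.5 = 8.235
  age 2: 0.32 × 28.0 = 8.960
  age 3: 0.16 × 47.4 = 7.584
Maximum at age 2 (8.960).

2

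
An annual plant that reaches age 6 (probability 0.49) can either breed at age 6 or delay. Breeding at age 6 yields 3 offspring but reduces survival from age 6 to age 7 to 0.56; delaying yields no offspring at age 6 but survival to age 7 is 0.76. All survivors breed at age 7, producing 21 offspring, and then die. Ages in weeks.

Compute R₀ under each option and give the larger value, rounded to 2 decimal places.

7.82

breed at age 6: R₀ = 0.49 × (3 + 0.56 × 21) = 0.49 × 14.7600 = 7.2324
delay to age 7: R₀ = 0.49 × (0.76 × 21) = 0.49 × 15.9600 = 7.8204
Higher: delay to age 7 (7.8204).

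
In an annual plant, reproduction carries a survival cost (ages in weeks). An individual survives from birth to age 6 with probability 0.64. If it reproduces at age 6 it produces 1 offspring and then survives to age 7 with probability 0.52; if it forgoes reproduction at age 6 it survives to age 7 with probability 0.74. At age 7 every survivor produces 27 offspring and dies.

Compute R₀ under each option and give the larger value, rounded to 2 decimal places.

12.79

breed at age 6: R₀ = 0.64 × (1 + 0.52 × 27) = 0.64 × 15.0400 = 9.6256
delay to age 7: R₀ = 0.64 × (0.74 × 27) = 0.64 × 19.9800 = 12.7872
Higher: delay to age 7 (12.7872).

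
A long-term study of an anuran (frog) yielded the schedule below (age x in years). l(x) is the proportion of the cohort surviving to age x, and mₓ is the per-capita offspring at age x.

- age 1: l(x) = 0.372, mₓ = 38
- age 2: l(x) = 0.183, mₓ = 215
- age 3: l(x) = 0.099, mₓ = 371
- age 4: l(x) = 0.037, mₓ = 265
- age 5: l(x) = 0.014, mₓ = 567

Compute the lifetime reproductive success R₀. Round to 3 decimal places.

107.953

R₀ = Σ l(x) mₓ:
  age 1: 0.372 × 38 = 14.1360
  age 2: 0.183 × 215 = 39.3450
  age 3: 0.099 × 371 = 36.7290
  age 4: 0.037 × 265 = 9.8050
  age 5: 0.014 × 567 = 7.9380
R₀ = 14.1360 + 39.3450 + 36.7290 + 9.8050 + 7.9380 = 107.9530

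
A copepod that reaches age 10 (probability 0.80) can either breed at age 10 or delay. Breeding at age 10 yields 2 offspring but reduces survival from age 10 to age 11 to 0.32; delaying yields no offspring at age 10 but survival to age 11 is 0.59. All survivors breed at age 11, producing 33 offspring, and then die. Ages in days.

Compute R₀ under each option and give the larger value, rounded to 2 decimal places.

15.58

breed at age 10: R₀ = 0.80 × (2 + 0.32 × 33) = 0.80 × 12.5600 = 10.0480
delay to age 11: R₀ = 0.80 × (0.59 × 33) = 0.80 × 19.4700 = 15.5760
Higher: delay to age 11 (15.5760).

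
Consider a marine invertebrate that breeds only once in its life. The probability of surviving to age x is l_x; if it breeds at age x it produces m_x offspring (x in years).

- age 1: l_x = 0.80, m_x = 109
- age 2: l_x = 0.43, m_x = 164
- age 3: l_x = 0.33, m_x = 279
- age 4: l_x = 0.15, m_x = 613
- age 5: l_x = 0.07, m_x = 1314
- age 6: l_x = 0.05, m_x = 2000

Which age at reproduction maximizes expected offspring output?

Expected offspring if breeding at age x = l_x × m_x:
  age 1: 0.80 × 109 = 87.200
  age 2: 0.43 × 164 = 70.520
  age 3: 0.33 × 279 = 92.070
  age 4: 0.15 × 613 = 91.950
  age 5: 0.07 × 1314 = 91.980
  age 6: 0.05 × 2000 = 100.000
Maximum at age 6 (100.000).

6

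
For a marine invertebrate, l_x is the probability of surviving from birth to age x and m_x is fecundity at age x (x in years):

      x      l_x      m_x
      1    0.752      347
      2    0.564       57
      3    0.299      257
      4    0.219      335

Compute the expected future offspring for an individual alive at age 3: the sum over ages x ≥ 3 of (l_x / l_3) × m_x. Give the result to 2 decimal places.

l_3 = 0.299. Conditional survival from age 3 to x is l_x / l_3.
  x=3: (0.299/0.299) × 257 = 257.0000
  x=4: (0.219/0.299) × 335 = 245.3679
Sum = 257.0000 + 245.3679 = 502.3679

502.37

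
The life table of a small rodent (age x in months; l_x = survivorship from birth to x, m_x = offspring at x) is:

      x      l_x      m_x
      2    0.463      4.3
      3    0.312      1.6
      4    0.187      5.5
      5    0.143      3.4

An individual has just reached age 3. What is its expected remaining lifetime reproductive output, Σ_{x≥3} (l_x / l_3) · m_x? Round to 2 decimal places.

6.45

l_3 = 0.312. Conditional survival from age 3 to x is l_x / l_3.
  x=3: (0.312/0.312) × 1.6 = 1.6000
  x=4: (0.187/0.312) × 5.5 = 3.2965
  x=5: (0.143/0.312) × 3.4 = 1.5583
Sum = 1.6000 + 3.2965 + 1.5583 = 6.4548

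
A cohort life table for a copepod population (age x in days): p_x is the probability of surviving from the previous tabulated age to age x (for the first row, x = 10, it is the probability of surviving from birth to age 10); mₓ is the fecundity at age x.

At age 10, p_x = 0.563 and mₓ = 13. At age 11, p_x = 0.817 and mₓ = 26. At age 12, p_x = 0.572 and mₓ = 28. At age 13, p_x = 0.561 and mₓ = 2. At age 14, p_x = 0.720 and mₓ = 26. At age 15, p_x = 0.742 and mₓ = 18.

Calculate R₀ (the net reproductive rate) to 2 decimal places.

Survivorship from birth: l_x = p_10·p_11·…·p_x.
  l_10 = 0.56300
  l_11 = 0.45997
  l_12 = 0.26310
  l_13 = 0.14760
  l_14 = 0.10627
  l_15 = 0.07885
R₀ = Σ l_x mₓ:
  age 10: 0.56300 × 13 = 7.3190
  age 11: 0.45997 × 26 = 11.9592
  age 12: 0.26310 × 28 = 7.3668
  age 13: 0.14760 × 2 = 0.2952
  age 14: 0.10627 × 26 = 2.7630
  age 15: 0.07885 × 18 = 1.4193
R₀ = 7.3190 + 11.9592 + 7.3668 + 0.2952 + 2.7630 + 1.4193 = 31.1225

31.12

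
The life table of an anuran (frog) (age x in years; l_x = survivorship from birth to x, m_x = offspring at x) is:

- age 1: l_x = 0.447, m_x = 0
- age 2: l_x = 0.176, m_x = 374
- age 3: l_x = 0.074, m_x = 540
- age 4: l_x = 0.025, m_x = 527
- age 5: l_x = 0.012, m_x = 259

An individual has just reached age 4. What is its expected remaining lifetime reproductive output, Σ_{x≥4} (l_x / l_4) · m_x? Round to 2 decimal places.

l_4 = 0.025. Conditional survival from age 4 to x is l_x / l_4.
  x=4: (0.025/0.025) × 527 = 527.0000
  x=5: (0.012/0.025) × 259 = 124.3200
Sum = 527.0000 + 124.3200 = 651.3200

651.32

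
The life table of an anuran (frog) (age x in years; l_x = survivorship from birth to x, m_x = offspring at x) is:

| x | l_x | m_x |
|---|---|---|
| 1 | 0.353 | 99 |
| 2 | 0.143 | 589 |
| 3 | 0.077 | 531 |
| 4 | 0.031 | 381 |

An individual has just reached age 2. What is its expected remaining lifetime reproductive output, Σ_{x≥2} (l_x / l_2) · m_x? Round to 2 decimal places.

l_2 = 0.143. Conditional survival from age 2 to x is l_x / l_2.
  x=2: (0.143/0.143) × 589 = 589.0000
  x=3: (0.077/0.143) × 531 = 285.9231
  x=4: (0.031/0.143) × 381 = 82.5944
Sum = 589.0000 + 285.9231 + 82.5944 = 957.5175

957.52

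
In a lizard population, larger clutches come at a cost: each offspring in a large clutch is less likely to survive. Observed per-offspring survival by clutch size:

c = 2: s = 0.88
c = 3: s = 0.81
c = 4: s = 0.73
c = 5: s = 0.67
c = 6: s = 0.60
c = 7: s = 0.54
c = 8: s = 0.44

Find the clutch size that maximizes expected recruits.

Expected recruits = c × s(c):
  c=2: 2 × 0.88 = 1.760
  c=3: 3 × 0.81 = 2.430
  c=4: 4 × 0.73 = 2.920
  c=5: 5 × 0.67 = 3.350
  c=6: 6 × 0.60 = 3.600
  c=7: 7 × 0.54 = 3.780
  c=8: 8 × 0.44 = 3.520
Maximum at c = 7 (3.780 recruits).

7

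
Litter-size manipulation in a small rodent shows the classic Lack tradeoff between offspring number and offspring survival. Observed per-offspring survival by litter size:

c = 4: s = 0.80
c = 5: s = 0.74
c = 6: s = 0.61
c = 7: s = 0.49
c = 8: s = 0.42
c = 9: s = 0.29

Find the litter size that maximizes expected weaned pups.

5

Expected weaned pups = c × s(c):
  c=4: 4 × 0.80 = 3.200
  c=5: 5 × 0.74 = 3.700
  c=6: 6 × 0.61 = 3.660
  c=7: 7 × 0.49 = 3.430
  c=8: 8 × 0.42 = 3.360
  c=9: 9 × 0.29 = 2.610
Maximum at c = 5 (3.700 weaned pups).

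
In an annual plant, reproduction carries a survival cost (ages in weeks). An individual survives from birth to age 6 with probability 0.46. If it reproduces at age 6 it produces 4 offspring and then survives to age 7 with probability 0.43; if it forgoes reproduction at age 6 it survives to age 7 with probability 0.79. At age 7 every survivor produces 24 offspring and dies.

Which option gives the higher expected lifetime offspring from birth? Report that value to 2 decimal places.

breed at age 6: R₀ = 0.46 × (4 + 0.43 × 24) = 0.46 × 14.3200 = 6.5872
delay to age 7: R₀ = 0.46 × (0.79 × 24) = 0.46 × 18.9600 = 8.7216
Higher: delay to age 7 (8.7216).

8.72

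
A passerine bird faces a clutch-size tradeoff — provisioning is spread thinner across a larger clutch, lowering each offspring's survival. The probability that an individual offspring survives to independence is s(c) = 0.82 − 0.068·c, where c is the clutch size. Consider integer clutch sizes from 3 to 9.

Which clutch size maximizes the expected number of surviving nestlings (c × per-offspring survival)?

Expected surviving nestlings = c × s(c):
  c=3: 3 × 0.616 = 1.848
  c=4: 4 × 0.548 = 2.192
  c=5: 5 × 0.480 = 2.400
  c=6: 6 × 0.412 = 2.472
  c=7: 7 × 0.344 = 2.408
  c=8: 8 × 0.276 = 2.208
  c=9: 9 × 0.208 = 1.872
Maximum at c = 6 (2.472 surviving nestlings).

6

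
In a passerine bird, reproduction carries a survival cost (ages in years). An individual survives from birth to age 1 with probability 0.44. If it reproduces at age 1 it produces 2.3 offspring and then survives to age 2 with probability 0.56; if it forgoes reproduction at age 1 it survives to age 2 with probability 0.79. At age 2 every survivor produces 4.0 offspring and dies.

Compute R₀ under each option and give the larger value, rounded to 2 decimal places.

2.00

breed at age 1: R₀ = 0.44 × (2.3 + 0.56 × 4.0) = 0.44 × 4.5400 = 1.9976
delay to age 2: R₀ = 0.44 × (0.79 × 4.0) = 0.44 × 3.1600 = 1.3904
Higher: breed at age 1 (1.9976).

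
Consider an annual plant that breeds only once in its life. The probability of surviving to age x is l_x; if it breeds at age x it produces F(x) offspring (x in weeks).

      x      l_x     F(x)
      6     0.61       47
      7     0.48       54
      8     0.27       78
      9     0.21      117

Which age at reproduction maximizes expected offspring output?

Expected offspring if breeding at age x = l_x × F(x):
  age 6: 0.61 × 47 = 28.670
  age 7: 0.48 × 54 = 25.920
  age 8: 0.27 × 78 = 21.060
  age 9: 0.21 × 117 = 24.570
Maximum at age 6 (28.670).

6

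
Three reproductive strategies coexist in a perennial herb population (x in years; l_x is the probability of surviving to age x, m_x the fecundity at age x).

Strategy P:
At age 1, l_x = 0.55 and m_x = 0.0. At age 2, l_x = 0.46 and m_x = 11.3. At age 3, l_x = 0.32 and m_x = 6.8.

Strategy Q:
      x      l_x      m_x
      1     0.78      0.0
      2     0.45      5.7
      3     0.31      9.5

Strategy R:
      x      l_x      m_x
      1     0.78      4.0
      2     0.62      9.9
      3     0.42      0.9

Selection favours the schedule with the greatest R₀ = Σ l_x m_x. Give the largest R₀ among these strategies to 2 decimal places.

Strategy P: R₀ = 0.55×0.0 + 0.46×11.3 + 0.32×6.8 = 7.3740
Strategy Q: R₀ = 0.78×0.0 + 0.45×5.7 + 0.31×9.5 = 5.5100
Strategy R: R₀ = 0.78×4.0 + 0.62×9.9 + 0.42×0.9 = 9.6360
Highest R₀: strategy R with 9.6360.

9.64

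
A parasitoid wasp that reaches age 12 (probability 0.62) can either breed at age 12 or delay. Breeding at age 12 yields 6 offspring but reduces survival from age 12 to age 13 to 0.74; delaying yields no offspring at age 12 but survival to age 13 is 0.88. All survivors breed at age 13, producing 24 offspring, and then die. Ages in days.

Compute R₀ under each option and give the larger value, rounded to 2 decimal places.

14.73

breed at age 12: R₀ = 0.62 × (6 + 0.74 × 24) = 0.62 × 23.7600 = 14.7312
delay to age 13: R₀ = 0.62 × (0.88 × 24) = 0.62 × 21.1200 = 13.0944
Higher: breed at age 12 (14.7312).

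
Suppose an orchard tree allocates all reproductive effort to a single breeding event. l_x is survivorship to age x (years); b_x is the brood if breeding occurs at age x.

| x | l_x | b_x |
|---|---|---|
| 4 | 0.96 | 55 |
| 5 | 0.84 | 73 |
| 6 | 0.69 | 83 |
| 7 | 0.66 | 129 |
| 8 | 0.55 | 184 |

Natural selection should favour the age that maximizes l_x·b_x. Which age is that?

Expected offspring if breeding at age x = l_x × b_x:
  age 4: 0.96 × 55 = 52.800
  age 5: 0.84 × 73 = 61.320
  age 6: 0.69 × 83 = 57.270
  age 7: 0.66 × 129 = 85.140
  age 8: 0.55 × 184 = 101.200
Maximum at age 8 (101.200).

8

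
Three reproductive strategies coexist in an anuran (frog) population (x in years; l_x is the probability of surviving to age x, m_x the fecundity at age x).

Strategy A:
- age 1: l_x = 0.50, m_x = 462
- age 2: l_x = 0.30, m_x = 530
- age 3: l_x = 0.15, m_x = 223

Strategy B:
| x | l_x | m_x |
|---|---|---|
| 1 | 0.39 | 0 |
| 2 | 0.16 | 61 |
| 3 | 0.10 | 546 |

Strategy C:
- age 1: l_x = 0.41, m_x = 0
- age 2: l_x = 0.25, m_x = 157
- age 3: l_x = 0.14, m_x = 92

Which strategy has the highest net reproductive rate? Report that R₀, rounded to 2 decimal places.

423.45

Strategy A: R₀ = 0.50×462 + 0.30×530 + 0.15×223 = 423.4500
Strategy B: R₀ = 0.39×0 + 0.16×61 + 0.10×546 = 64.3600
Strategy C: R₀ = 0.41×0 + 0.25×157 + 0.14×92 = 52.1300
Highest R₀: strategy A with 423.4500.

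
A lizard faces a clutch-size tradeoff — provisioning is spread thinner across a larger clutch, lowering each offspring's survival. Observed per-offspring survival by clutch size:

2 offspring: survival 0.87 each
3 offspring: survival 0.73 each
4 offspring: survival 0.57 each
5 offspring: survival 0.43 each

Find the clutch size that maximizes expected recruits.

Expected recruits = c × s(c):
  c=2: 2 × 0.87 = 1.740
  c=3: 3 × 0.73 = 2.190
  c=4: 4 × 0.57 = 2.280
  c=5: 5 × 0.43 = 2.150
Maximum at c = 4 (2.280 recruits).

4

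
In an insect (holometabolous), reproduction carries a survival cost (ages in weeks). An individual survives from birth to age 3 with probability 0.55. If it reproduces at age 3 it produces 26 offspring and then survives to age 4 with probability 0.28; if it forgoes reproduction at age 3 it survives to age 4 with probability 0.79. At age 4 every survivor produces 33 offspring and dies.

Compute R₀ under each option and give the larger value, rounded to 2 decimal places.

19.38

breed at age 3: R₀ = 0.55 × (26 + 0.28 × 33) = 0.55 × 35.2400 = 19.3820
delay to age 4: R₀ = 0.55 × (0.79 × 33) = 0.55 × 26.0700 = 14.3385
Higher: breed at age 3 (19.3820).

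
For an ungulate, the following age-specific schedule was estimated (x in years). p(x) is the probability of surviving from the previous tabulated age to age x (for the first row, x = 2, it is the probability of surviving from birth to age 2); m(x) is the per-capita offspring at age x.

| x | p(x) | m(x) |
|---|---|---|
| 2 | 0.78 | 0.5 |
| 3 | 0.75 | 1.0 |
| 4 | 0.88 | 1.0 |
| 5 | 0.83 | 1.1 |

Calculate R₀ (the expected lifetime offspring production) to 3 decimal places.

1.960

Survivorship from birth: l_x = p_2·p_3·…·p_x.
  l_2 = 0.78000
  l_3 = 0.58500
  l_4 = 0.51480
  l_5 = 0.42728
R₀ = Σ l_x m(x):
  age 2: 0.78000 × 0.5 = 0.3900
  age 3: 0.58500 × 1.0 = 0.5850
  age 4: 0.51480 × 1.0 = 0.5148
  age 5: 0.42728 × 1.1 = 0.4700
R₀ = 0.3900 + 0.5850 + 0.5148 + 0.4700 = 1.9598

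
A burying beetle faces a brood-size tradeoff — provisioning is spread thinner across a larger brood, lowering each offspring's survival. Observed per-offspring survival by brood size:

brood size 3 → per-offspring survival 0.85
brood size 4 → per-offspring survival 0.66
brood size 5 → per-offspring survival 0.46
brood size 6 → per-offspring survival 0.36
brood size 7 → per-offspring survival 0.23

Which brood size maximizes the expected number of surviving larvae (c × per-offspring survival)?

Expected surviving larvae = c × s(c):
  c=3: 3 × 0.85 = 2.550
  c=4: 4 × 0.66 = 2.640
  c=5: 5 × 0.46 = 2.300
  c=6: 6 × 0.36 = 2.160
  c=7: 7 × 0.23 = 1.610
Maximum at c = 4 (2.640 surviving larvae).

4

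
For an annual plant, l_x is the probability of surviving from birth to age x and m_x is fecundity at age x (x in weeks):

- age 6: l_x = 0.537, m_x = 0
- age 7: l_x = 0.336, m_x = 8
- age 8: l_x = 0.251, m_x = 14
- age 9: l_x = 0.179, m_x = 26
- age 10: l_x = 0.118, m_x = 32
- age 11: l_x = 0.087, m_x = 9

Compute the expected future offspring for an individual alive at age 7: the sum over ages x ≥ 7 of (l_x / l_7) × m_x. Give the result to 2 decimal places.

l_7 = 0.336. Conditional survival from age 7 to x is l_x / l_7.
  x=7: (0.336/0.336) × 8 = 8.0000
  x=8: (0.251/0.336) × 14 = 10.4583
  x=9: (0.179/0.336) × 26 = 13.8512
  x=10: (0.118/0.336) × 32 = 11.2381
  x=11: (0.087/0.336) × 9 = 2.3304
Sum = 8.0000 + 10.4583 + 13.8512 + 11.2381 + 2.3304 = 45.8780

45.88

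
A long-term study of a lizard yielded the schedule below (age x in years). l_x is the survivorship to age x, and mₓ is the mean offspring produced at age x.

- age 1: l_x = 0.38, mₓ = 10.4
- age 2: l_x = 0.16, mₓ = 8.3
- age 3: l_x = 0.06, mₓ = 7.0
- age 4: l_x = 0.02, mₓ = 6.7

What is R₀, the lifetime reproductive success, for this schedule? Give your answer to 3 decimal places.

R₀ = Σ l_x mₓ:
  age 1: 0.38 × 10.4 = 3.9520
  age 2: 0.16 × 8.3 = 1.3280
  age 3: 0.06 × 7.0 = 0.4200
  age 4: 0.02 × 6.7 = 0.1340
R₀ = 3.9520 + 1.3280 + 0.4200 + 0.1340 = 5.8340

5.834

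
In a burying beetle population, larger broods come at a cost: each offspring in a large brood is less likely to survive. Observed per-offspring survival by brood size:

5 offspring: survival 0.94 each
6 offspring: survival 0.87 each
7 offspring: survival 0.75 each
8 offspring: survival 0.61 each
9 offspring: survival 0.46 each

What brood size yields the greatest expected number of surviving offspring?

Expected surviving offspring = c × s(c):
  c=5: 5 × 0.94 = 4.700
  c=6: 6 × 0.87 = 5.220
  c=7: 7 × 0.75 = 5.250
  c=8: 8 × 0.61 = 4.880
  c=9: 9 × 0.46 = 4.140
Maximum at c = 7 (5.250 surviving offspring).

7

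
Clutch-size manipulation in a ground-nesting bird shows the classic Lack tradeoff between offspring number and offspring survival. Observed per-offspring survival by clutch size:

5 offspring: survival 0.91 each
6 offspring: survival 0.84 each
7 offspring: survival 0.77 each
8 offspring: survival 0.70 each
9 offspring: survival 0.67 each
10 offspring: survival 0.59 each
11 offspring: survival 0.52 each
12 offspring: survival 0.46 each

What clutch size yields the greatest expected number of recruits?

9

Expected recruits = c × s(c):
  c=5: 5 × 0.91 = 4.550
  c=6: 6 × 0.84 = 5.040
  c=7: 7 × 0.77 = 5.390
  c=8: 8 × 0.70 = 5.600
  c=9: 9 × 0.67 = 6.030
  c=10: 10 × 0.59 = 5.900
  c=11: 11 × 0.52 = 5.720
  c=12: 12 × 0.46 = 5.520
Maximum at c = 9 (6.030 recruits).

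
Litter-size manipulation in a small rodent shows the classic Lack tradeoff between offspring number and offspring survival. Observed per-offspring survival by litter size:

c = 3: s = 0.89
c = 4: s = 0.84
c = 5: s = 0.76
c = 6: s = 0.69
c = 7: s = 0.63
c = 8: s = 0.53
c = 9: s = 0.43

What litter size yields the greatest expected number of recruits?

Expected recruits = c × s(c):
  c=3: 3 × 0.89 = 2.670
  c=4: 4 × 0.84 = 3.360
  c=5: 5 × 0.76 = 3.800
  c=6: 6 × 0.69 = 4.140
  c=7: 7 × 0.63 = 4.410
  c=8: 8 × 0.53 = 4.240
  c=9: 9 × 0.43 = 3.870
Maximum at c = 7 (4.410 recruits).

7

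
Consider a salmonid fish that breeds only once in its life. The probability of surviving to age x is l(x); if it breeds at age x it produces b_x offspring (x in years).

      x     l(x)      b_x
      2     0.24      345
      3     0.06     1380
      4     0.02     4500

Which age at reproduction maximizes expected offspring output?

Expected offspring if breeding at age x = l(x) × b_x:
  age 2: 0.24 × 345 = 82.800
  age 3: 0.06 × 1380 = 82.800
  age 4: 0.02 × 4500 = 90.000
Maximum at age 4 (90.000).

4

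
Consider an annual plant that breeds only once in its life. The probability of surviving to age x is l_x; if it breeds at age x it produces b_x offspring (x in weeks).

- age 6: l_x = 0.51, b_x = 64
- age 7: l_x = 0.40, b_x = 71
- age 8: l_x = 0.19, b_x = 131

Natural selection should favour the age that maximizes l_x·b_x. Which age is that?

Expected offspring if breeding at age x = l_x × b_x:
  age 6: 0.51 × 64 = 32.640
  age 7: 0.40 × 71 = 28.400
  age 8: 0.19 × 131 = 24.890
Maximum at age 6 (32.640).

6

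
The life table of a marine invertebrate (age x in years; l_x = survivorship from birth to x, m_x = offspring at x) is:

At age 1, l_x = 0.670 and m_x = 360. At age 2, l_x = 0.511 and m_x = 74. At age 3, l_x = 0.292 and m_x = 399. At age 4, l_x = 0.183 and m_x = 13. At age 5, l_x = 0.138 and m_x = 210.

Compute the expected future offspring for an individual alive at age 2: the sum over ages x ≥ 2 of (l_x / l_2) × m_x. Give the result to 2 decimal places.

l_2 = 0.511. Conditional survival from age 2 to x is l_x / l_2.
  x=2: (0.511/0.511) × 74 = 74.0000
  x=3: (0.292/0.511) × 399 = 228.0000
  x=4: (0.183/0.511) × 13 = 4.6556
  x=5: (0.138/0.511) × 210 = 56.7123
Sum = 74.0000 + 228.0000 + 4.6556 + 56.7123 = 363.3679

363.37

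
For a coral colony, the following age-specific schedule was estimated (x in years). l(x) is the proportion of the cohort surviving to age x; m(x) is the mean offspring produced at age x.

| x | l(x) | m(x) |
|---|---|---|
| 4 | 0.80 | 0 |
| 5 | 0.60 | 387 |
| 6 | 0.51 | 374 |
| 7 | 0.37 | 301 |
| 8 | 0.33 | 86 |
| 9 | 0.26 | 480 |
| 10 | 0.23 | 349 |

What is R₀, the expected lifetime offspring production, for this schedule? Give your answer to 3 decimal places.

767.760

R₀ = Σ l(x) m(x):
  age 4: 0.80 × 0 = 0.0000
  age 5: 0.60 × 387 = 232.2000
  age 6: 0.51 × 374 = 190.7400
  age 7: 0.37 × 301 = 111.3700
  age 8: 0.33 × 86 = 28.3800
  age 9: 0.26 × 480 = 124.8000
  age 10: 0.23 × 349 = 80.2700
R₀ = 0.0000 + 232.2000 + 190.7400 + 111.3700 + 28.3800 + 124.8000 + 80.2700 = 767.7600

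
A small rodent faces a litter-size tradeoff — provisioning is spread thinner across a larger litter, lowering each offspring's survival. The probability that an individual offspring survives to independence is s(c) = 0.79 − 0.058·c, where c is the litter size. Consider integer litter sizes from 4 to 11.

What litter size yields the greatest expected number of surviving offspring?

7

Expected surviving offspring = c × s(c):
  c=4: 4 × 0.558 = 2.232
  c=5: 5 × 0.500 = 2.500
  c=6: 6 × 0.442 = 2.652
  c=7: 7 × 0.384 = 2.688
  c=8: 8 × 0.326 = 2.608
  c=9: 9 × 0.268 = 2.412
  c=10: 10 × 0.210 = 2.100
  c=11: 11 × 0.152 = 1.672
Maximum at c = 7 (2.688 surviving offspring).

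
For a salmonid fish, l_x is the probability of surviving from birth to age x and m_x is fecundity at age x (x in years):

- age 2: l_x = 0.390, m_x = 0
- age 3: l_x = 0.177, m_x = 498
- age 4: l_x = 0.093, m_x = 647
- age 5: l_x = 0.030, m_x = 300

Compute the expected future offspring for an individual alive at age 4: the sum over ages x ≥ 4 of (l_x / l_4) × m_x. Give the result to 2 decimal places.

743.77

l_4 = 0.093. Conditional survival from age 4 to x is l_x / l_4.
  x=4: (0.093/0.093) × 647 = 647.0000
  x=5: (0.030/0.093) × 300 = 96.7742
Sum = 647.0000 + 96.7742 = 743.7742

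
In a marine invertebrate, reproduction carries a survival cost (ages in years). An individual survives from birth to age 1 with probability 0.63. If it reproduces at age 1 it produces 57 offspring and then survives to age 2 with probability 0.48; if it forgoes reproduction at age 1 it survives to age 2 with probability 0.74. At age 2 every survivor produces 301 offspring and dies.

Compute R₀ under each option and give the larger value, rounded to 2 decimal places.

140.33

breed at age 1: R₀ = 0.63 × (57 + 0.48 × 301) = 0.63 × 201.4800 = 126.9324
delay to age 2: R₀ = 0.63 × (0.74 × 301) = 0.63 × 222.7400 = 140.3262
Higher: delay to age 2 (140.3262).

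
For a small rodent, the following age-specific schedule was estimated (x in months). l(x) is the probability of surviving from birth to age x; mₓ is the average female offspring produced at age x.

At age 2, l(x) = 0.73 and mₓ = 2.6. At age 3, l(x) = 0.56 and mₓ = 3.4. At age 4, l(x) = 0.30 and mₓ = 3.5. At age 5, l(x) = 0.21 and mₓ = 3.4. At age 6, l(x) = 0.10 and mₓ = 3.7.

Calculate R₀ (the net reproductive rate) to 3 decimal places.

5.936

R₀ = Σ l(x) mₓ:
  age 2: 0.73 × 2.6 = 1.8980
  age 3: 0.56 × 3.4 = 1.9040
  age 4: 0.30 × 3.5 = 1.0500
  age 5: 0.21 × 3.4 = 0.7140
  age 6: 0.10 × 3.7 = 0.3700
R₀ = 1.8980 + 1.9040 + 1.0500 + 0.7140 + 0.3700 = 5.9360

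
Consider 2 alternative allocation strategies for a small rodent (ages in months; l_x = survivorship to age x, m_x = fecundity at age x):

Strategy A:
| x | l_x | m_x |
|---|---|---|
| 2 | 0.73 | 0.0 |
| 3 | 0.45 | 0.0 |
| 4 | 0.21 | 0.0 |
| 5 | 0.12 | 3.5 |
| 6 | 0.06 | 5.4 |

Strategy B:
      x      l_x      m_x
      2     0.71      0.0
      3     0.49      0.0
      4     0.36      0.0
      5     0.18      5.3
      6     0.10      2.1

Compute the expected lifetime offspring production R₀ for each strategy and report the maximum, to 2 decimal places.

Strategy A: R₀ = 0.73×0.0 + 0.45×0.0 + 0.21×0.0 + 0.12×3.5 + 0.06×5.4 = 0.7440
Strategy B: R₀ = 0.71×0.0 + 0.49×0.0 + 0.36×0.0 + 0.18×5.3 + 0.10×2.1 = 1.1640
Highest R₀: strategy B with 1.1640.

1.16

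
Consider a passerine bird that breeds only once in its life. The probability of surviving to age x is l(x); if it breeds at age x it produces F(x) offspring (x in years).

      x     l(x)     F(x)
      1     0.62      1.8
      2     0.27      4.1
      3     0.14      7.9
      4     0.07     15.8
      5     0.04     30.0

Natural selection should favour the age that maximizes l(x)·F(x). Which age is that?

Expected offspring if breeding at age x = l(x) × F(x):
  age 1: 0.62 × 1.8 = 1.116
  age 2: 0.27 × 4.1 = 1.107
  age 3: 0.14 × 7.9 = 1.106
  age 4: 0.07 × 15.8 = 1.106
  age 5: 0.04 × 30.0 = 1.200
Maximum at age 5 (1.200).

5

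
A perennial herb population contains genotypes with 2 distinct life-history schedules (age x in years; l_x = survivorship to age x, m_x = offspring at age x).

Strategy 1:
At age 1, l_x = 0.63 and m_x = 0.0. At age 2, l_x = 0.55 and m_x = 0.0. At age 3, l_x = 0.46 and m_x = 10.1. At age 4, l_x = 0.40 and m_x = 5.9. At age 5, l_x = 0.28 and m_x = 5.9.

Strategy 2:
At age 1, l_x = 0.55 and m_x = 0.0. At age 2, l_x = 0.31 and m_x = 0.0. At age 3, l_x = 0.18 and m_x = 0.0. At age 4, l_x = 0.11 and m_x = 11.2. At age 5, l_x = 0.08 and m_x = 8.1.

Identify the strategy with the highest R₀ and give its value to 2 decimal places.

8.66

Strategy 1: R₀ = 0.63×0.0 + 0.55×0.0 + 0.46×10.1 + 0.40×5.9 + 0.28×5.9 = 8.6580
Strategy 2: R₀ = 0.55×0.0 + 0.31×0.0 + 0.18×0.0 + 0.11×11.2 + 0.08×8.1 = 1.8800
Highest R₀: strategy 1 with 8.6580.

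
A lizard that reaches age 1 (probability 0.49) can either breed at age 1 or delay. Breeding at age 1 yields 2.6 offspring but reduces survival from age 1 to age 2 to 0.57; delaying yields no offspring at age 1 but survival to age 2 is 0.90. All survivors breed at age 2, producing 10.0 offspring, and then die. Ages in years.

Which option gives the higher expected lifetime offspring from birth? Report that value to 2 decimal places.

breed at age 1: R₀ = 0.49 × (2.6 + 0.57 × 10.0) = 0.49 × 8.3000 = 4.0670
delay to age 2: R₀ = 0.49 × (0.90 × 10.0) = 0.49 × 9.0000 = 4.4100
Higher: delay to age 2 (4.4100).

4.41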